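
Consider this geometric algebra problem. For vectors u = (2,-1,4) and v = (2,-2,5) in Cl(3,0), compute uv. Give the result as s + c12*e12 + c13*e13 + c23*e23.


In Cl(3,0): e_i^2 = 1, e_ie_j = -e_je_i for i != j.
Scalar part = u . v = 2*2 + (-1)*(-2) + 4*5
= 4 + 2 + 20 = 26
e12 coeff = 2*(-2) - (-1)*2 = -4 - (-2) = -2
e13 coeff = 2*5 - 4*2 = 10 - 8 = 2
e23 coeff = (-1)*5 - 4*(-2) = -5 - (-8) = 3
uv = 26 - 2*e12 + 2*e13 + 3*e23


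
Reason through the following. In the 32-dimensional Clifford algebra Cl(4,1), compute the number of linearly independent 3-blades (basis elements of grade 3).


Number of grade-k basis blades in Cl(p,q) with n = p + q is C(n, k).
n = 4 + 1 = 5
C(5, 3) = 5! / (3! * 2!)
= 120 / (6 * 2)
= 10


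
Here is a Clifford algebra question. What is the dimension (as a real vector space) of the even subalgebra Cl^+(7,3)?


Even subalgebra dimension = 2^(n-1)
n = 7 + 3 = 10
2^(10 - 1) = 2^9 = 512
Verification: sum of C(10,k) for even k = 1 + 45 + 210 + 210 + 45 + 1 = 512
Result = 512


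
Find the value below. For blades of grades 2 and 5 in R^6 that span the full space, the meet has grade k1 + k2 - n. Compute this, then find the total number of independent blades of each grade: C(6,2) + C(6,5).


Meet grade = grade(A) + grade(B) - n
= 2 + 5 - 6 = 1
C(6,2) = 15
C(6,5) = 6
dim_A + dim_B = 15 + 6 = 21


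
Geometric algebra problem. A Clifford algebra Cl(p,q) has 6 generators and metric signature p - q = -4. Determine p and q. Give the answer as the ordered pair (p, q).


We need p + q = 6 and p - q = -4.
Adding: 2p = 6 + (-4) = 2, so p = 1.
Then q = 6 - 1 = 5.
(p, q) = (1, 5)


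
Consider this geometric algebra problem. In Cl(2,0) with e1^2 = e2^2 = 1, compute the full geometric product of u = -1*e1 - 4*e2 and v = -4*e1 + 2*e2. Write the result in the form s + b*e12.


Expand: (-1*e1 - 4*e2)(-4*e1 + 2*e2)
= (-1)*(-4)*e1e1 + (-1)*2*e1e2 + (-4)*(-4)*e2e1 + (-4)*2*e2e2
Using e1^2 = e2^2 = 1, e2e1 = -e1e2:
Scalar part s = (-1)*(-4) + (-4)*2 = 4 + (-8) = -4
Bivector part b = (-1)*2 - (-4)*(-4) = -2 - 16 = -18
uv = -4 - 18*e12


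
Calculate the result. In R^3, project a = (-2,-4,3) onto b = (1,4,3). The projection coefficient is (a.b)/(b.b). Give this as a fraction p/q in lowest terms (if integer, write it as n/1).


Projection coefficient = (a . b) / (b . b)
a . b = (-2)*1 + (-4)*4 + 3*3
= -2 + (-16) + 9 = -9
b . b = 1^2 + 4^2 + 3^2
= 1 + 16 + 9 = 26
Coefficient = -9/26
In lowest terms: -9/26


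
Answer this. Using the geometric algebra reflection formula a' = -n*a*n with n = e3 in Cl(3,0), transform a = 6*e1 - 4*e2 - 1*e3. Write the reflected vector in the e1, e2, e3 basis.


Reflection formula: a' = -n*a*n, with n = e3 (unit vector, n^2 = 1).
For reflection through hyperplane perp to e3:
The component along e3 flips sign, others stay.
a = (6, -4, -1)
a' = (6, -4, 1)
a' = 6*e1 - 4*e2 + 1*e3


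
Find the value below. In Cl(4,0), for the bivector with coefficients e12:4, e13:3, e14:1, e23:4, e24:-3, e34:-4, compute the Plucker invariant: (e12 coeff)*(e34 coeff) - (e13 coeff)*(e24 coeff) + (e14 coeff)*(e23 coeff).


Plucker relation: af - be + cd
a*f = 4*(-4) = -16
b*e = 3*(-3) = -9
c*d = 1*4 = 4
af - be + cd = -16 - (-9) + 4
= -3


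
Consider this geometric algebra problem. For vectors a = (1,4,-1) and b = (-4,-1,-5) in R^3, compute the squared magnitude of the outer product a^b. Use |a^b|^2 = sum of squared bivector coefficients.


a wedge b = (a1*b2 - a2*b1)*e12 + (a1*b3 - a3*b1)*e13 + (a2*b3 - a3*b2)*e23
e12 coeff: 1*(-1) - 4*(-4) = -1 - (-16) = 15
e13 coeff: 1*(-5) - (-1)*(-4) = -5 - 4 = -9
e23 coeff: 4*(-5) - (-1)*(-1) = -20 - 1 = -21
|a wedge b|^2 = 15^2 + (-9)^2 + (-21)^2
= 225 + 81 + 441
= 747


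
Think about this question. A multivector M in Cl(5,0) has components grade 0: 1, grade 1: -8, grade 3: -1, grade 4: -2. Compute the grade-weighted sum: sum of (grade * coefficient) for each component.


Grade-weighted sum = sum of grade_k * coefficient_k
0*1 = 0
1*(-8) = -8
3*(-1) = -3
4*(-2) = -8
Total = 0 + (-8) + (-3) + (-8) = -19


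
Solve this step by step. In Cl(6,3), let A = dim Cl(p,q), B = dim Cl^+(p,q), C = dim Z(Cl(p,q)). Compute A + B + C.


n = 6 + 3 = 9
Total dim = 2^9 = 512
Even subalgebra dim = 2^8 = 256
n is odd, so center dim = 2
Sum = 512 + 256 + 2 = 770


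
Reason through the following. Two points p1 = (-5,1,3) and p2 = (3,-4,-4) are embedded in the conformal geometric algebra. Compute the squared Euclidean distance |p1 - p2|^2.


p1 - p2 = (-8, 5, 7)
|p1 - p2|^2 = (-8)^2 + 5^2 + 7^2
= 64 + 25 + 49
= 138


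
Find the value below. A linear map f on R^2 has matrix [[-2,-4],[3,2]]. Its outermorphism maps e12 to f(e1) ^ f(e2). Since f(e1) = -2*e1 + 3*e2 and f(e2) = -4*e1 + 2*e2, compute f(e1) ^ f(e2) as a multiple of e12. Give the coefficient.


The outermorphism of a linear map f sends e1^e2 to f(e1)^f(e2).
f(e1) = -2*e1 + 3*e2
f(e2) = -4*e1 + 2*e2
f(e1) ^ f(e2) = (-2*e1 + 3*e2) ^ (-4*e1 + 2*e2)
= (-2)*2*e12 + 3*(-4)*e21
= (-4 - (-12))*e12
= 8*e12
Coefficient = 8


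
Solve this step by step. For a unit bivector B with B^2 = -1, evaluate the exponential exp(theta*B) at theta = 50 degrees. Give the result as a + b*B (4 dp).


For a unit bivector B with B^2 = -1, the exponential series gives
e^(theta*B) = cos(theta) + sin(theta)*B (the GA analogue of Euler's formula).
theta = 50 degrees = 0.872665 rad
cos(50 deg) = 0.6428
sin(50 deg) = 0.7660
exp(theta*B) = 0.6428 + 0.7660*B


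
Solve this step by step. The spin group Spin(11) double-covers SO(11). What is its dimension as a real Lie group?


Spin(n) double-covers SO(n); both have Lie algebra so(n) of dimension n(n-1)/2.
n = 11
n(n-1) = 11 * 10 = 110
dim Spin(11) = 110/2 = 55


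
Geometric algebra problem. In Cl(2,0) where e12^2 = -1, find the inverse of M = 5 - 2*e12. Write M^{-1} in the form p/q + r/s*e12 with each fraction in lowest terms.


M = 5 - 2*e12, where e12^2 = -1.
Since M commutes with its reverse ~M = a - b*e12, M * ~M = a^2 - b^2*e12^2 = a^2 + b^2.
So M^{-1} = ~M / (a^2 + b^2) = (a - b*e12)/(a^2 + b^2).
a^2 + b^2 = 25 + 4 = 29
Scalar part = 5/29 = 5/29
Bivector coeff = 2/29 = 2/29
M^{-1} = 5/29 + 2/29*e12


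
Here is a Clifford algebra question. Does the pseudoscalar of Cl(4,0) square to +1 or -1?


The pseudoscalar I = e1...e_n (product of all n generators) of Cl(p,q) satisfies I^2 = (-1)^(q + n(n-1)/2).
p = 4, q = 0, n = p + q = 4
n(n-1)/2 = 4 * 3 / 2 = 6
Exponent = q + n(n-1)/2 = 0 + 6 = 6
I^2 = (-1)^6 = +1


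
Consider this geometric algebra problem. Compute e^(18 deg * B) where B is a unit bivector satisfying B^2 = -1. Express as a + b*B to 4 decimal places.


For a unit bivector B with B^2 = -1, the exponential series gives
e^(theta*B) = cos(theta) + sin(theta)*B (the GA analogue of Euler's formula).
theta = 18 degrees = 0.314159 rad
cos(18 deg) = 0.9511
sin(18 deg) = 0.3090
exp(theta*B) = 0.9511 + 0.3090*B


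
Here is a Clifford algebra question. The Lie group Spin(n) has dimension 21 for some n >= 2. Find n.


dim Spin(n) = dim so(n) = n(n-1)/2.
Solve n(n-1)/2 = 21, i.e. n^2 - n - 42 = 0.
Discriminant = 1 + 8*21 = 169
n = (1 + sqrt(169))/2 = (1 + 13)/2 = 7


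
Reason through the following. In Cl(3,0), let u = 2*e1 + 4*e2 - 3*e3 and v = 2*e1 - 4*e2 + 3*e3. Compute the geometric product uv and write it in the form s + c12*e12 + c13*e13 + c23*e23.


In Cl(3,0): e_i^2 = 1, e_ie_j = -e_je_i for i != j.
Scalar part = u . v = 2*2 + 4*(-4) + (-3)*3
= 4 + (-16) + (-9) = -21
e12 coeff = 2*(-4) - 4*2 = -8 - 8 = -16
e13 coeff = 2*3 - (-3)*2 = 6 - (-6) = 12
e23 coeff = 4*3 - (-3)*(-4) = 12 - 12 = 0
uv = -21 - 16*e12 + 12*e13 + 0*e23


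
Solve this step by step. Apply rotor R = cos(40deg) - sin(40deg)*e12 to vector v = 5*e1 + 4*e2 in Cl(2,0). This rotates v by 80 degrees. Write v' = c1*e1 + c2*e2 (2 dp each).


Rotor R = cos(40deg) - sin(40deg)*e12
Rotation angle theta = 2 * 40 = 80 degrees
v' = R*v*~R rotates v by theta.
cos(80deg) = 0.1736, sin(80deg) = 0.9848
v'_1 = 5*cos(80deg) - 4*sin(80deg)
= 5*0.1736 - 4*0.9848
= -3.07
v'_2 = 5*sin(80deg) + 4*cos(80deg)
= 5*0.9848 + 4*0.1736
= 5.62
v' = -3.07*e1 + 5.62*e2


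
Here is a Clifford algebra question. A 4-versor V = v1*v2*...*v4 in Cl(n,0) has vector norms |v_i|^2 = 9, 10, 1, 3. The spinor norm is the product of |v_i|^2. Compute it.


Spinor norm N(V) = |v1|^2 * |v2|^2 * ... * |v4|^2
= 9 * 10 * 1 * 3
Running product: 9, 90, 90, 270
N(V) = 270


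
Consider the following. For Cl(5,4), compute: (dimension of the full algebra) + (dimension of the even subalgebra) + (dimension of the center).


n = 5 + 4 = 9
Total dim = 2^9 = 512
Even subalgebra dim = 2^8 = 256
n is odd, so center dim = 2
Sum = 512 + 256 + 2 = 770


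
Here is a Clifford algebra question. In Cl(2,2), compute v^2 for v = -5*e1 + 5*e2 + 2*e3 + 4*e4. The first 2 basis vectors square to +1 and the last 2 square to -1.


v^2 = sum of c_i^2 * e_i^2
Positive signature terms (e_i^2 = +1): (-5)^2 + 5^2 = 50
Negative signature terms (e_j^2 = -1): 2^2 + 4^2 = 20
v^2 = 50 - 20 = 30


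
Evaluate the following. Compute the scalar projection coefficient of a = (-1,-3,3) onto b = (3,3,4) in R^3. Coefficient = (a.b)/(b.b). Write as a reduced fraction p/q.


Projection coefficient = (a . b) / (b . b)
a . b = (-1)*3 + (-3)*3 + 3*4
= -3 + (-9) + 12 = 0
b . b = 3^2 + 3^2 + 4^2
= 9 + 9 + 16 = 34
Coefficient = 0/34
In lowest terms: 0/1


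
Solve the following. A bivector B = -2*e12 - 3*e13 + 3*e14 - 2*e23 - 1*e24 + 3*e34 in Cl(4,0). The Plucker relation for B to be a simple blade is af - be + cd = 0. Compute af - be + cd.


Plucker relation: af - be + cd
a*f = (-2)*3 = -6
b*e = (-3)*(-1) = 3
c*d = 3*(-2) = -6
af - be + cd = -6 - 3 + (-6)
= -15


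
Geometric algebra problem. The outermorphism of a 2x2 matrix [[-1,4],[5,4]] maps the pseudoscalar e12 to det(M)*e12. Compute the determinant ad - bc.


The outermorphism of a linear map f sends e1^e2 to f(e1)^f(e2).
f(e1) = -1*e1 + 5*e2
f(e2) = 4*e1 + 4*e2
f(e1) ^ f(e2) = (-1*e1 + 5*e2) ^ (4*e1 + 4*e2)
= (-1)*4*e12 + 5*4*e21
= (-4 - 20)*e12
= -24*e12
Coefficient = -24


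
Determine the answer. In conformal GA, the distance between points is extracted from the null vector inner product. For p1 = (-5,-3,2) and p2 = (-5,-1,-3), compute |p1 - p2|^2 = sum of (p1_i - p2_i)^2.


p1 - p2 = (0, -2, 5)
|p1 - p2|^2 = 0^2 + (-2)^2 + 5^2
= 0 + 4 + 25
= 29


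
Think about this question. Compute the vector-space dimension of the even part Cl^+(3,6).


Even subalgebra dimension = 2^(n-1)
n = 3 + 6 = 9
2^(9 - 1) = 2^8 = 256
Verification: sum of C(9,k) for even k = 1 + 36 + 126 + 84 + 9 = 256
Result = 256


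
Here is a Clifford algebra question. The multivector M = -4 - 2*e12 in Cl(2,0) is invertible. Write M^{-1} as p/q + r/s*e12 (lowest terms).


M = -4 - 2*e12, where e12^2 = -1.
Since M commutes with its reverse ~M = a - b*e12, M * ~M = a^2 - b^2*e12^2 = a^2 + b^2.
So M^{-1} = ~M / (a^2 + b^2) = (a - b*e12)/(a^2 + b^2).
a^2 + b^2 = 16 + 4 = 20
Scalar part = -4/20 = -1/5
Bivector coeff = 2/20 = 1/10
M^{-1} = -1/5 + 1/10*e12


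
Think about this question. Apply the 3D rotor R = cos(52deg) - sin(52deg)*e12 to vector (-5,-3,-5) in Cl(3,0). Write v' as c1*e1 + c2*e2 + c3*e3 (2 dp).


Rotor R = cos(52deg) - sin(52deg)*e12
Rotation angle theta = 2 * 52 = 104 degrees in the e12 plane (e1 -> e2).
The component perpendicular to the plane (e3) is invariant: v'_3 = v3 = -5.00
cos(104deg) = -0.2419, sin(104deg) = 0.9703
v'_1 = v1*cos(theta) - v2*sin(theta) = -5*(-0.2419) - (-3)*0.9703 = 4.12
v'_2 = v1*sin(theta) + v2*cos(theta) = -5*0.9703 + (-3)*(-0.2419) = -4.13
v' = 4.12*e1 - 4.13*e2 - 5.00*e3


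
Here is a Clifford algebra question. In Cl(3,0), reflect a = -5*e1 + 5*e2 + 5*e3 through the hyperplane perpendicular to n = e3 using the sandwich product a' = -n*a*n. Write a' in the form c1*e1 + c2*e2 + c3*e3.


Reflection formula: a' = -n*a*n, with n = e3 (unit vector, n^2 = 1).
For reflection through hyperplane perp to e3:
The component along e3 flips sign, others stay.
a = (-5, 5, 5)
a' = (-5, 5, -5)
a' = -5*e1 + 5*e2 - 5*e3


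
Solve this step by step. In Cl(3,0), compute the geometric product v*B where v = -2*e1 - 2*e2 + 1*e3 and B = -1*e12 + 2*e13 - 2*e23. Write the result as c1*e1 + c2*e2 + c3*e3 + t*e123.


vB has grade-1 (vector) and grade-3 (trivector) parts: vB = (v _| B) + (v ^ B).
Vector part <vB>_1:
  e1: -v2*b12 - v3*b13 = -(-2)*(-1) - (1)*(2) = -4
  e2: v1*b12 - v3*b23 = (-2)*(-1) - (1)*(-2) = 4
  e3: v1*b13 + v2*b23 = (-2)*(2) + (-2)*(-2) = 0
Trivector part <vB>_3:
  e123: v1*b23 - v2*b13 + v3*b12 = (-2)*(-2) - (-2)*(2) + (1)*(-1) = 7
vB = -4*e1 + 4*e2 + 0*e3 + 7*e123


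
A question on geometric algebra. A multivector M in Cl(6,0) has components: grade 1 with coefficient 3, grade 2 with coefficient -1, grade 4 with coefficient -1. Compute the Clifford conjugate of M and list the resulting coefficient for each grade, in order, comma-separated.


Clifford conjugate sign for grade k: (-1)^(k(k+1)/2)
Grade 1: (-1)^(1*2/2) = (-1)^1 = -1, coeff 3 -> -3
Grade 2: (-1)^(2*3/2) = (-1)^3 = -1, coeff -1 -> 1
Grade 4: (-1)^(4*5/2) = (-1)^10 = 1, coeff -1 -> -1
Conjugated coefficients: -3, 1, -1


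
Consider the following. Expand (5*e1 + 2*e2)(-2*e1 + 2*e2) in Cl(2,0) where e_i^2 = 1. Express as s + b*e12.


Expand: (5*e1 + 2*e2)(-2*e1 + 2*e2)
= 5*(-2)*e1e1 + 5*2*e1e2 + 2*(-2)*e2e1 + 2*2*e2e2
Using e1^2 = e2^2 = 1, e2e1 = -e1e2:
Scalar part s = 5*(-2) + 2*2 = -10 + 4 = -6
Bivector part b = 5*2 - 2*(-2) = 10 - (-4) = 14
uv = -6 + 14*e12


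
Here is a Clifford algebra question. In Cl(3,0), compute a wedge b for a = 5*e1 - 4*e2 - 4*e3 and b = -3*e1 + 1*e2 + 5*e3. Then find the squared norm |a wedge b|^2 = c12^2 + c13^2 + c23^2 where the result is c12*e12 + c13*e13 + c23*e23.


a wedge b = (a1*b2 - a2*b1)*e12 + (a1*b3 - a3*b1)*e13 + (a2*b3 - a3*b2)*e23
e12 coeff: 5*1 - (-4)*(-3) = 5 - 12 = -7
e13 coeff: 5*5 - (-4)*(-3) = 25 - 12 = 13
e23 coeff: (-4)*5 - (-4)*1 = -20 - (-4) = -16
|a wedge b|^2 = (-7)^2 + 13^2 + (-16)^2
= 49 + 169 + 256
= 474


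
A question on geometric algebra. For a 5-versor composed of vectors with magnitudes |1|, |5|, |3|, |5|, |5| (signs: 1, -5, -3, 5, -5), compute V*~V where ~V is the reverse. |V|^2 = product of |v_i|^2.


Each vector v_i has |v_i|^2 = s_i^2
Squared scales: 1^2 = 1, (-5)^2 = 25, (-3)^2 = 9, 5^2 = 25, (-5)^2 = 25
|V|^2 = 1 * 25 * 9 * 25 * 25
= 140625


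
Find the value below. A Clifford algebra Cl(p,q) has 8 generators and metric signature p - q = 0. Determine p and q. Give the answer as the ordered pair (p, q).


We need p + q = 8 and p - q = 0.
Adding: 2p = 8 + 0 = 8, so p = 4.
Then q = 8 - 4 = 4.
(p, q) = (4, 4)


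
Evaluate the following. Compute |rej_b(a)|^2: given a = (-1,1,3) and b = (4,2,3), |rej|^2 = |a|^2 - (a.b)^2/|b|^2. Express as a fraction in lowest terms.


|a|^2 = (-1)^2 + 1^2 + 3^2 = 11
|b|^2 = 4^2 + 2^2 + 3^2 = 29
a . b = (-1)*4 + 1*2 + 3*3 = 7
(a.b)^2 = 7^2 = 49
|rej|^2 = 11 - 49/29
= (319 - 49)/29
= 270/29
In lowest terms: 270/29


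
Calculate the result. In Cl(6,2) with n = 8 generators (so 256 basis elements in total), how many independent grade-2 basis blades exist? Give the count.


Number of grade-k basis blades in Cl(p,q) with n = p + q is C(n, k).
n = 6 + 2 = 8
C(8, 2) = 8! / (2! * 6!)
= 40320 / (2 * 720)
= 28


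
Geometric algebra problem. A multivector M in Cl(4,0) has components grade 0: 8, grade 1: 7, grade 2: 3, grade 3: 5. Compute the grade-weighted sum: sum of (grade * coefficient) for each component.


Grade-weighted sum = sum of grade_k * coefficient_k
0*8 = 0
1*7 = 7
2*3 = 6
3*5 = 15
Total = 0 + 7 + 6 + 15 = 28


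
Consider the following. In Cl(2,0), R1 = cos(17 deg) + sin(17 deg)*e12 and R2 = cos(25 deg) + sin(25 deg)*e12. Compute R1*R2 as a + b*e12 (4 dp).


Same-plane rotors commute and their half-angles add:
R1*R2 = cos(a1 + a2) + sin(a1 + a2)*e12.
a1 + a2 = 17 + 25 = 42 deg
cos(42 deg) = 0.7431
sin(42 deg) = 0.6691
R1*R2 = 0.7431 + 0.6691*e12


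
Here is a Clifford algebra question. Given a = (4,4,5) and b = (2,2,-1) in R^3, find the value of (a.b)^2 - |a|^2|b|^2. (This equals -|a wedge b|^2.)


a . b = 4*2 + 4*2 + 5*(-1)
= 8 + 8 + (-5) = 11
|a|^2 = 4^2 + 4^2 + 5^2 = 57
|b|^2 = 2^2 + 2^2 + (-1)^2 = 9
(a.b)^2 = 11^2 = 121
|a|^2 * |b|^2 = 57 * 9 = 513
Result = 121 - 513 = -392


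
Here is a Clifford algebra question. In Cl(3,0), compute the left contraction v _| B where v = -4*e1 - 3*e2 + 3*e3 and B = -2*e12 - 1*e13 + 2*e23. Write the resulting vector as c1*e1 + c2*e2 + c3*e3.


Left contraction v _| B = <vB>_1 (grade-1 part of the geometric product vB).
Using e1_|e12 = e2, e2_|e12 = -e1, e1_|e13 = e3, e3_|e13 = -e1, e2_|e23 = e3, e3_|e23 = -e2:
e1 coeff: -v2*b12 - v3*b13 = -(-3)*(-2) - (3)*(-1) = -3
e2 coeff: v1*b12 - v3*b23 = (-4)*(-2) - (3)*(2) = 2
e3 coeff: v1*b13 + v2*b23 = (-4)*(-1) + (-3)*(2) = -2
v _| B = -3*e1 + 2*e2 - 2*e3


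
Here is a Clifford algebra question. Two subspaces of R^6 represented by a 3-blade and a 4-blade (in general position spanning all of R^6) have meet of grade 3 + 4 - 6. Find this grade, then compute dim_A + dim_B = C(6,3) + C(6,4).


Meet grade = grade(A) + grade(B) - n
= 3 + 4 - 6 = 1
C(6,3) = 20
C(6,4) = 15
dim_A + dim_B = 20 + 15 = 35


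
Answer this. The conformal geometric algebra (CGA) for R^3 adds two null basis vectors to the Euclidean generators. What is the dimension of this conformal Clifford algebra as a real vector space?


The conformal model of R^3 uses Cl(4,1): the 3 Euclidean generators plus two extra orthogonal generators e+ (e+^2 = +1) and e- (e-^2 = -1), from which the null vectors e0, einf are built.
Number of generators m = 3 + 2 = 5.
dim Cl(p,q) = 2^m = 2^5 = 32


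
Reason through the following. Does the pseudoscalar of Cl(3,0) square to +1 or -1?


The pseudoscalar I = e1...e_n (product of all n generators) of Cl(p,q) satisfies I^2 = (-1)^(q + n(n-1)/2).
p = 3, q = 0, n = p + q = 3
n(n-1)/2 = 3 * 2 / 2 = 3
Exponent = q + n(n-1)/2 = 0 + 3 = 3
I^2 = (-1)^3 = -1


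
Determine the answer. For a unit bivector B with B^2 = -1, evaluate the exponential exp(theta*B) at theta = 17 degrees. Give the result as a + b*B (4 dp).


For a unit bivector B with B^2 = -1, the exponential series gives
e^(theta*B) = cos(theta) + sin(theta)*B (the GA analogue of Euler's formula).
theta = 17 degrees = 0.296706 rad
cos(17 deg) = 0.9563
sin(17 deg) = 0.2924
exp(theta*B) = 0.9563 + 0.2924*B


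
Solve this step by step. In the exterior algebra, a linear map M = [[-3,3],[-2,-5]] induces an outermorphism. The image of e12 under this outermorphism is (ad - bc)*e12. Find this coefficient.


The outermorphism of a linear map f sends e1^e2 to f(e1)^f(e2).
f(e1) = -3*e1 - 2*e2
f(e2) = 3*e1 - 5*e2
f(e1) ^ f(e2) = (-3*e1 - 2*e2) ^ (3*e1 - 5*e2)
= (-3)*(-5)*e12 + (-2)*3*e21
= (15 - (-6))*e12
= 21*e12
Coefficient = 21


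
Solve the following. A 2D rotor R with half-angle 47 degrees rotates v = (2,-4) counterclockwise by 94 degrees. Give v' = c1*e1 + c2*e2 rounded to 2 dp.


Rotor R = cos(47deg) - sin(47deg)*e12
Rotation angle theta = 2 * 47 = 94 degrees
v' = R*v*~R rotates v by theta.
cos(94deg) = -0.0698, sin(94deg) = 0.9976
v'_1 = 2*cos(94deg) - (-4)*sin(94deg)
= 2*(-0.0698) - (-4)*0.9976
= 3.85
v'_2 = 2*sin(94deg) + (-4)*cos(94deg)
= 2*0.9976 + (-4)*(-0.0698)
= 2.27
v' = 3.85*e1 + 2.27*e2


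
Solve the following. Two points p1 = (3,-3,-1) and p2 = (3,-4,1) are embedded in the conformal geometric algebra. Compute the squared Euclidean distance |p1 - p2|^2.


p1 - p2 = (0, 1, -2)
|p1 - p2|^2 = 0^2 + 1^2 + (-2)^2
= 0 + 1 + 4
= 5


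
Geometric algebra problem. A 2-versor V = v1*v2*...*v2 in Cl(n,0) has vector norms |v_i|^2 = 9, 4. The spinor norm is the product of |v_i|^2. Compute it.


Spinor norm N(V) = |v1|^2 * |v2|^2 * ... * |v2|^2
= 9 * 4
Running product: 9, 36
N(V) = 36


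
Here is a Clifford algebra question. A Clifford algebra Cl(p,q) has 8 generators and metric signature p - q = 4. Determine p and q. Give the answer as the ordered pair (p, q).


We need p + q = 8 and p - q = 4.
Adding: 2p = 8 + 4 = 12, so p = 6.
Then q = 8 - 6 = 2.
(p, q) = (6, 2)


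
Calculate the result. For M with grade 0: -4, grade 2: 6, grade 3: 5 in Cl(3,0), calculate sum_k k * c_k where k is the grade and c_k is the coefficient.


Grade-weighted sum = sum of grade_k * coefficient_k
0*(-4) = 0
2*6 = 12
3*5 = 15
Total = 0 + 12 + 15 = 27


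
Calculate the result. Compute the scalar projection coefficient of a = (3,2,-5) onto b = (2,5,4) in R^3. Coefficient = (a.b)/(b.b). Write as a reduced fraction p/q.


Projection coefficient = (a . b) / (b . b)
a . b = 3*2 + 2*5 + (-5)*4
= 6 + 10 + (-20) = -4
b . b = 2^2 + 5^2 + 4^2
= 4 + 25 + 16 = 45
Coefficient = -4/45
In lowest terms: -4/45


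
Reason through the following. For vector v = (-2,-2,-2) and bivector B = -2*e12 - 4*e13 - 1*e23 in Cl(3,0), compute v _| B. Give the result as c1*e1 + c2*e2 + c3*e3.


Left contraction v _| B = <vB>_1 (grade-1 part of the geometric product vB).
Using e1_|e12 = e2, e2_|e12 = -e1, e1_|e13 = e3, e3_|e13 = -e1, e2_|e23 = e3, e3_|e23 = -e2:
e1 coeff: -v2*b12 - v3*b13 = -(-2)*(-2) - (-2)*(-4) = -12
e2 coeff: v1*b12 - v3*b23 = (-2)*(-2) - (-2)*(-1) = 2
e3 coeff: v1*b13 + v2*b23 = (-2)*(-4) + (-2)*(-1) = 10
v _| B = -12*e1 + 2*e2 + 10*e3


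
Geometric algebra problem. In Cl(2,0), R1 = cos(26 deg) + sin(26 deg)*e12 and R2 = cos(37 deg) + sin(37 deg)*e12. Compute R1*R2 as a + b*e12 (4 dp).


Same-plane rotors commute and their half-angles add:
R1*R2 = cos(a1 + a2) + sin(a1 + a2)*e12.
a1 + a2 = 26 + 37 = 63 deg
cos(63 deg) = 0.4540
sin(63 deg) = 0.8910
R1*R2 = 0.4540 + 0.8910*e12


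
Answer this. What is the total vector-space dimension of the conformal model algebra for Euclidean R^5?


The conformal model of R^5 uses Cl(6,1): the 5 Euclidean generators plus two extra orthogonal generators e+ (e+^2 = +1) and e- (e-^2 = -1), from which the null vectors e0, einf are built.
Number of generators m = 5 + 2 = 7.
dim Cl(p,q) = 2^m = 2^7 = 128


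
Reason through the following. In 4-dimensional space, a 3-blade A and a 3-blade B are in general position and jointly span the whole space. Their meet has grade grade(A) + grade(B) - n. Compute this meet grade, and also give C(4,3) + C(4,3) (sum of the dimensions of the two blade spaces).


Meet grade = grade(A) + grade(B) - n
= 3 + 3 - 4 = 2
C(4,3) = 4
C(4,3) = 4
dim_A + dim_B = 4 + 4 = 8


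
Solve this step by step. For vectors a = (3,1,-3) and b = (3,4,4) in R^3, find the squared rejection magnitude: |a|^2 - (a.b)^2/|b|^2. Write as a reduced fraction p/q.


|a|^2 = 3^2 + 1^2 + (-3)^2 = 19
|b|^2 = 3^2 + 4^2 + 4^2 = 41
a . b = 3*3 + 1*4 + (-3)*4 = 1
(a.b)^2 = 1^2 = 1
|rej|^2 = 19 - 1/41
= (779 - 1)/41
= 778/41
In lowest terms: 778/41


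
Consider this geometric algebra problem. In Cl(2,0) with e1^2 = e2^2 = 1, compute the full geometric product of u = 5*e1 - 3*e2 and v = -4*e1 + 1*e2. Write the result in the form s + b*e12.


Expand: (5*e1 - 3*e2)(-4*e1 + 1*e2)
= 5*(-4)*e1e1 + 5*1*e1e2 + (-3)*(-4)*e2e1 + (-3)*1*e2e2
Using e1^2 = e2^2 = 1, e2e1 = -e1e2:
Scalar part s = 5*(-4) + (-3)*1 = -20 + (-3) = -23
Bivector part b = 5*1 - (-3)*(-4) = 5 - 12 = -7
uv = -23 - 7*e12


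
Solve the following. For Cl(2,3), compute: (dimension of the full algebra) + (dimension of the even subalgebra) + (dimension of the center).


n = 2 + 3 = 5
Total dim = 2^5 = 32
Even subalgebra dim = 2^4 = 16
n is odd, so center dim = 2
Sum = 32 + 16 + 2 = 50


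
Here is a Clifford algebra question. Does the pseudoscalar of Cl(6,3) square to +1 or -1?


The pseudoscalar I = e1...e_n (product of all n generators) of Cl(p,q) satisfies I^2 = (-1)^(q + n(n-1)/2).
p = 6, q = 3, n = p + q = 9
n(n-1)/2 = 9 * 8 / 2 = 36
Exponent = q + n(n-1)/2 = 3 + 36 = 39
I^2 = (-1)^39 = -1


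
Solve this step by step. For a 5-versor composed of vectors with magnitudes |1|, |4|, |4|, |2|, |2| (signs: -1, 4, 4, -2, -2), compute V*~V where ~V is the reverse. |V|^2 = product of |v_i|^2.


Each vector v_i has |v_i|^2 = s_i^2
Squared scales: (-1)^2 = 1, 4^2 = 16, 4^2 = 16, (-2)^2 = 4, (-2)^2 = 4
|V|^2 = 1 * 16 * 16 * 4 * 4
= 4096


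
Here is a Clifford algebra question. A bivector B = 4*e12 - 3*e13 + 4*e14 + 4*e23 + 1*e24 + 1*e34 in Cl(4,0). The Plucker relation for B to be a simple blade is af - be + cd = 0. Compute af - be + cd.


Plucker relation: af - be + cd
a*f = 4*1 = 4
b*e = (-3)*1 = -3
c*d = 4*4 = 16
af - be + cd = 4 - (-3) + 16
= 23


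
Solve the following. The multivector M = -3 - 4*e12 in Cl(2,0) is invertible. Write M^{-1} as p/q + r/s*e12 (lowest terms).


M = -3 - 4*e12, where e12^2 = -1.
Since M commutes with its reverse ~M = a - b*e12, M * ~M = a^2 - b^2*e12^2 = a^2 + b^2.
So M^{-1} = ~M / (a^2 + b^2) = (a - b*e12)/(a^2 + b^2).
a^2 + b^2 = 9 + 16 = 25
Scalar part = -3/25 = -3/25
Bivector coeff = 4/25 = 4/25
M^{-1} = -3/25 + 4/25*e12


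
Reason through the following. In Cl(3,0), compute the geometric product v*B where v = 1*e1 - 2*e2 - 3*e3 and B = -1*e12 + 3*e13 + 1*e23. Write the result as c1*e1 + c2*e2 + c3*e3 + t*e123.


vB has grade-1 (vector) and grade-3 (trivector) parts: vB = (v _| B) + (v ^ B).
Vector part <vB>_1:
  e1: -v2*b12 - v3*b13 = -(-2)*(-1) - (-3)*(3) = 7
  e2: v1*b12 - v3*b23 = (1)*(-1) - (-3)*(1) = 2
  e3: v1*b13 + v2*b23 = (1)*(3) + (-2)*(1) = 1
Trivector part <vB>_3:
  e123: v1*b23 - v2*b13 + v3*b12 = (1)*(1) - (-2)*(3) + (-3)*(-1) = 10
vB = 7*e1 + 2*e2 + 1*e3 + 10*e123


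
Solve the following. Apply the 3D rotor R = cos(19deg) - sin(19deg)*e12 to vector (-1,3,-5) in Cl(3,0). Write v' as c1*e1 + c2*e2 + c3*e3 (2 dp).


Rotor R = cos(19deg) - sin(19deg)*e12
Rotation angle theta = 2 * 19 = 38 degrees in the e12 plane (e1 -> e2).
The component perpendicular to the plane (e3) is invariant: v'_3 = v3 = -5.00
cos(38deg) = 0.7880, sin(38deg) = 0.6157
v'_1 = v1*cos(theta) - v2*sin(theta) = -1*0.7880 - 3*0.6157 = -2.63
v'_2 = v1*sin(theta) + v2*cos(theta) = -1*0.6157 + 3*0.7880 = 1.75
v' = -2.63*e1 + 1.75*e2 - 5.00*e3


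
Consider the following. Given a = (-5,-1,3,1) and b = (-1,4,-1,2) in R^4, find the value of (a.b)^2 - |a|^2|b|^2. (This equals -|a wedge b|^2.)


a . b = (-5)*(-1) + (-1)*4 + 3*(-1) + 1*2
= 5 + (-4) + (-3) + 2 = 0
|a|^2 = (-5)^2 + (-1)^2 + 3^2 + 1^2 = 36
|b|^2 = (-1)^2 + 4^2 + (-1)^2 + 2^2 = 22
(a.b)^2 = 0^2 = 0
|a|^2 * |b|^2 = 36 * 22 = 792
Result = 0 - 792 = -792


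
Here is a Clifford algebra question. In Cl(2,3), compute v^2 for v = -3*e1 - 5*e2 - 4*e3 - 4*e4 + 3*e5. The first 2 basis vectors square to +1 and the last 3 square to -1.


v^2 = sum of c_i^2 * e_i^2
Positive signature terms (e_i^2 = +1): (-3)^2 + (-5)^2 = 34
Negative signature terms (e_j^2 = -1): (-4)^2 + (-4)^2 + 3^2 = 41
v^2 = 34 - 41 = -7


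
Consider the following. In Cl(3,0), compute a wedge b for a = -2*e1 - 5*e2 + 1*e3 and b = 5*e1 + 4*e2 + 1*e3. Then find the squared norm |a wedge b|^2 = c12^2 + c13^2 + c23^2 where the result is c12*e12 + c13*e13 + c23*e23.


a wedge b = (a1*b2 - a2*b1)*e12 + (a1*b3 - a3*b1)*e13 + (a2*b3 - a3*b2)*e23
e12 coeff: (-2)*4 - (-5)*5 = -8 - (-25) = 17
e13 coeff: (-2)*1 - 1*5 = -2 - 5 = -7
e23 coeff: (-5)*1 - 1*4 = -5 - 4 = -9
|a wedge b|^2 = 17^2 + (-7)^2 + (-9)^2
= 289 + 49 + 81
= 419


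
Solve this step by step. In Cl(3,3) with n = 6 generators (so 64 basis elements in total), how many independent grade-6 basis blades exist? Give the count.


Number of grade-k basis blades in Cl(p,q) with n = p + q is C(n, k).
n = 3 + 3 = 6
C(6, 6) = 6! / (6! * 0!)
= 720 / (720 * 1)
= 1


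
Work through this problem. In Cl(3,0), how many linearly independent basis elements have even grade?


Even subalgebra dimension = 2^(n-1)
n = 3 + 0 = 3
2^(3 - 1) = 2^2 = 4
Verification: sum of C(3,k) for even k = 1 + 3 = 4
Result = 4


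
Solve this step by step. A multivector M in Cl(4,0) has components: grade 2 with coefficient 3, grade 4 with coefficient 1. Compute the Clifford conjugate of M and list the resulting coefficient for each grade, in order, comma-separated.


Clifford conjugate sign for grade k: (-1)^(k(k+1)/2)
Grade 2: (-1)^(2*3/2) = (-1)^3 = -1, coeff 3 -> -3
Grade 4: (-1)^(4*5/2) = (-1)^10 = 1, coeff 1 -> 1
Conjugated coefficients: -3, 1


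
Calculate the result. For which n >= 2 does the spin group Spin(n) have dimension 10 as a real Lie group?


dim Spin(n) = dim so(n) = n(n-1)/2.
Solve n(n-1)/2 = 10, i.e. n^2 - n - 20 = 0.
Discriminant = 1 + 8*10 = 81
n = (1 + sqrt(81))/2 = (1 + 9)/2 = 5


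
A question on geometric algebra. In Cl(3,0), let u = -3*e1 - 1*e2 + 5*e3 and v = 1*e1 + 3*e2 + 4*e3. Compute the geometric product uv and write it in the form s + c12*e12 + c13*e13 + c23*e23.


In Cl(3,0): e_i^2 = 1, e_ie_j = -e_je_i for i != j.
Scalar part = u . v = (-3)*1 + (-1)*3 + 5*4
= -3 + (-3) + 20 = 14
e12 coeff = (-3)*3 - (-1)*1 = -9 - (-1) = -8
e13 coeff = (-3)*4 - 5*1 = -12 - 5 = -17
e23 coeff = (-1)*4 - 5*3 = -4 - 15 = -19
uv = 14 - 8*e12 - 17*e13 - 19*e23


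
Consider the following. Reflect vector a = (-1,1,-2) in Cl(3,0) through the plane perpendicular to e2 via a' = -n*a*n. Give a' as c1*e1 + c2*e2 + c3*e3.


Reflection formula: a' = -n*a*n, with n = e2 (unit vector, n^2 = 1).
For reflection through hyperplane perp to e2:
The component along e2 flips sign, others stay.
a = (-1, 1, -2)
a' = (-1, -1, -2)
a' = -1*e1 - 1*e2 - 2*e3


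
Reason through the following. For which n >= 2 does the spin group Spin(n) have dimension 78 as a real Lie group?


dim Spin(n) = dim so(n) = n(n-1)/2.
Solve n(n-1)/2 = 78, i.e. n^2 - n - 156 = 0.
Discriminant = 1 + 8*78 = 625
n = (1 + sqrt(625))/2 = (1 + 25)/2 = 13


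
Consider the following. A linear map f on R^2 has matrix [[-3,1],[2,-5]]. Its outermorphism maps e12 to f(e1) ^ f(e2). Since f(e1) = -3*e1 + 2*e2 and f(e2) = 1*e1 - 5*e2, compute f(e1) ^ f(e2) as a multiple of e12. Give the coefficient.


The outermorphism of a linear map f sends e1^e2 to f(e1)^f(e2).
f(e1) = -3*e1 + 2*e2
f(e2) = 1*e1 - 5*e2
f(e1) ^ f(e2) = (-3*e1 + 2*e2) ^ (1*e1 - 5*e2)
= (-3)*(-5)*e12 + 2*1*e21
= (15 - 2)*e12
= 13*e12
Coefficient = 13


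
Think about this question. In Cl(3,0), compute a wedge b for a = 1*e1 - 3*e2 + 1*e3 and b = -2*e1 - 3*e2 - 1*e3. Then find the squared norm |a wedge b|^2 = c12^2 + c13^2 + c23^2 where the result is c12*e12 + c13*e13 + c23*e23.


a wedge b = (a1*b2 - a2*b1)*e12 + (a1*b3 - a3*b1)*e13 + (a2*b3 - a3*b2)*e23
e12 coeff: 1*(-3) - (-3)*(-2) = -3 - 6 = -9
e13 coeff: 1*(-1) - 1*(-2) = -1 - (-2) = 1
e23 coeff: (-3)*(-1) - 1*(-3) = 3 - (-3) = 6
|a wedge b|^2 = (-9)^2 + 1^2 + 6^2
= 81 + 1 + 36
= 118


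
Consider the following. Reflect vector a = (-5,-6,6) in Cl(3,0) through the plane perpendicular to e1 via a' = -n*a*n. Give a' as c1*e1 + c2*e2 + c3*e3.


Reflection formula: a' = -n*a*n, with n = e1 (unit vector, n^2 = 1).
For reflection through hyperplane perp to e1:
The component along e1 flips sign, others stay.
a = (-5, -6, 6)
a' = (5, -6, 6)
a' = 5*e1 - 6*e2 + 6*e3


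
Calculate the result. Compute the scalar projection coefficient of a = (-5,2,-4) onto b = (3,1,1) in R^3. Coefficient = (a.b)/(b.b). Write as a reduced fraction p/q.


Projection coefficient = (a . b) / (b . b)
a . b = (-5)*3 + 2*1 + (-4)*1
= -15 + 2 + (-4) = -17
b . b = 3^2 + 1^2 + 1^2
= 9 + 1 + 1 = 11
Coefficient = -17/11
In lowest terms: -17/11


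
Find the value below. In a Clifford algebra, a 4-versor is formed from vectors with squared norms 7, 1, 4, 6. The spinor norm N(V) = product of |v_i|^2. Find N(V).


Spinor norm N(V) = |v1|^2 * |v2|^2 * ... * |v4|^2
= 7 * 1 * 4 * 6
Running product: 7, 7, 28, 168
N(V) = 168


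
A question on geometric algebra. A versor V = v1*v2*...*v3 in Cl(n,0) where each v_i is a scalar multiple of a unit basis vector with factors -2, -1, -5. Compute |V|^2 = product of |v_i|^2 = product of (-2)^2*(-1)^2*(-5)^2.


Each vector v_i has |v_i|^2 = s_i^2
Squared scales: (-2)^2 = 4, (-1)^2 = 1, (-5)^2 = 25
|V|^2 = 4 * 1 * 25
= 100


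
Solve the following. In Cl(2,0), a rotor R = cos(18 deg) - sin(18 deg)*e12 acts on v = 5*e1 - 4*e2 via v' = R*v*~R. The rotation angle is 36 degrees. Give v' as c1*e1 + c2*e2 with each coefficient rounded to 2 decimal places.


Rotor R = cos(18deg) - sin(18deg)*e12
Rotation angle theta = 2 * 18 = 36 degrees
v' = R*v*~R rotates v by theta.
cos(36deg) = 0.8090, sin(36deg) = 0.5878
v'_1 = 5*cos(36deg) - (-4)*sin(36deg)
= 5*0.8090 - (-4)*0.5878
= 6.40
v'_2 = 5*sin(36deg) + (-4)*cos(36deg)
= 5*0.5878 + (-4)*0.8090
= -0.30
v' = 6.40*e1 - 0.30*e2


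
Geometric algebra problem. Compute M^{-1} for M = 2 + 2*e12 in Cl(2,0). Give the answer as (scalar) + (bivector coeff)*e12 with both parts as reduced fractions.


M = 2 + 2*e12, where e12^2 = -1.
Since M commutes with its reverse ~M = a - b*e12, M * ~M = a^2 - b^2*e12^2 = a^2 + b^2.
So M^{-1} = ~M / (a^2 + b^2) = (a - b*e12)/(a^2 + b^2).
a^2 + b^2 = 4 + 4 = 8
Scalar part = 2/8 = 1/4
Bivector coeff = -2/8 = -1/4
M^{-1} = 1/4 - 1/4*e12


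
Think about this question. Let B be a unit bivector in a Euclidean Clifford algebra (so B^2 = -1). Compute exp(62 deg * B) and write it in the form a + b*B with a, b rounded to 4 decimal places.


For a unit bivector B with B^2 = -1, the exponential series gives
e^(theta*B) = cos(theta) + sin(theta)*B (the GA analogue of Euler's formula).
theta = 62 degrees = 1.082104 rad
cos(62 deg) = 0.4695
sin(62 deg) = 0.8829
exp(theta*B) = 0.4695 + 0.8829*B


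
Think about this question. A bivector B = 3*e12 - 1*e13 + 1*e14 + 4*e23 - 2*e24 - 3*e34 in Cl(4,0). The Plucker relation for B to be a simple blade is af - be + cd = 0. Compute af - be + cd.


Plucker relation: af - be + cd
a*f = 3*(-3) = -9
b*e = (-1)*(-2) = 2
c*d = 1*4 = 4
af - be + cd = -9 - 2 + 4
= -7


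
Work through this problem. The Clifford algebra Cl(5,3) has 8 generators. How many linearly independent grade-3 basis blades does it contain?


Number of grade-k basis blades in Cl(p,q) with n = p + q is C(n, k).
n = 5 + 3 = 8
C(8, 3) = 8! / (3! * 5!)
= 40320 / (6 * 120)
= 56


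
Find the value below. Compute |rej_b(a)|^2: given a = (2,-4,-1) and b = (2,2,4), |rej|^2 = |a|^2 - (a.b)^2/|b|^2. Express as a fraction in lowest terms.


|a|^2 = 2^2 + (-4)^2 + (-1)^2 = 21
|b|^2 = 2^2 + 2^2 + 4^2 = 24
a . b = 2*2 + (-4)*2 + (-1)*4 = -8
(a.b)^2 = (-8)^2 = 64
|rej|^2 = 21 - 64/24
= (504 - 64)/24
= 440/24
In lowest terms: 55/3


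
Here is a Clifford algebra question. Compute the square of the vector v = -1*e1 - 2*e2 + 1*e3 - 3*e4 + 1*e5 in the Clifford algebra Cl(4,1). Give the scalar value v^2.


v^2 = sum of c_i^2 * e_i^2
Positive signature terms (e_i^2 = +1): (-1)^2 + (-2)^2 + 1^2 + (-3)^2 = 15
Negative signature terms (e_j^2 = -1): 1^2 = 1
v^2 = 15 - 1 = 14


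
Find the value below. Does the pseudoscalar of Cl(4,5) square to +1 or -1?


The pseudoscalar I = e1...e_n (product of all n generators) of Cl(p,q) satisfies I^2 = (-1)^(q + n(n-1)/2).
p = 4, q = 5, n = p + q = 9
n(n-1)/2 = 9 * 8 / 2 = 36
Exponent = q + n(n-1)/2 = 5 + 36 = 41
I^2 = (-1)^41 = -1


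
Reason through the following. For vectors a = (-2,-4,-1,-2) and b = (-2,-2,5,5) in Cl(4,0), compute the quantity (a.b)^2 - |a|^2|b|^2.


a . b = (-2)*(-2) + (-4)*(-2) + (-1)*5 + (-2)*5
= 4 + 8 + (-5) + (-10) = -3
|a|^2 = (-2)^2 + (-4)^2 + (-1)^2 + (-2)^2 = 25
|b|^2 = (-2)^2 + (-2)^2 + 5^2 + 5^2 = 58
(a.b)^2 = (-3)^2 = 9
|a|^2 * |b|^2 = 25 * 58 = 1450
Result = 9 - 1450 = -1441


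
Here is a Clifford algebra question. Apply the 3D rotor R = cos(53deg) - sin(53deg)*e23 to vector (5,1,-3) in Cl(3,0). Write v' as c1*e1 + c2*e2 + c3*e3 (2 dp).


Rotor R = cos(53deg) - sin(53deg)*e23
Rotation angle theta = 2 * 53 = 106 degrees in the e23 plane (e2 -> e3).
The component perpendicular to the plane (e1) is invariant: v'_1 = v1 = 5.00
cos(106deg) = -0.2756, sin(106deg) = 0.9613
v'_2 = v2*cos(theta) - v3*sin(theta) = 1*(-0.2756) - (-3)*0.9613 = 2.61
v'_3 = v2*sin(theta) + v3*cos(theta) = 1*0.9613 + (-3)*(-0.2756) = 1.79
v' = 5.00*e1 + 2.61*e2 + 1.79*e3


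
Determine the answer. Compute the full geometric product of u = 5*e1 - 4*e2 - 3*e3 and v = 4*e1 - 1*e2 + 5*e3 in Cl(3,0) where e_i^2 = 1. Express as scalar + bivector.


In Cl(3,0): e_i^2 = 1, e_ie_j = -e_je_i for i != j.
Scalar part = u . v = 5*4 + (-4)*(-1) + (-3)*5
= 20 + 4 + (-15) = 9
e12 coeff = 5*(-1) - (-4)*4 = -5 - (-16) = 11
e13 coeff = 5*5 - (-3)*4 = 25 - (-12) = 37
e23 coeff = (-4)*5 - (-3)*(-1) = -20 - 3 = -23
uv = 9 + 11*e12 + 37*e13 - 23*e23


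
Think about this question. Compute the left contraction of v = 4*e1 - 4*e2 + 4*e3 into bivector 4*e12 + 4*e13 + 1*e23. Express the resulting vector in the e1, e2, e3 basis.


Left contraction v _| B = <vB>_1 (grade-1 part of the geometric product vB).
Using e1_|e12 = e2, e2_|e12 = -e1, e1_|e13 = e3, e3_|e13 = -e1, e2_|e23 = e3, e3_|e23 = -e2:
e1 coeff: -v2*b12 - v3*b13 = -(-4)*(4) - (4)*(4) = 0
e2 coeff: v1*b12 - v3*b23 = (4)*(4) - (4)*(1) = 12
e3 coeff: v1*b13 + v2*b23 = (4)*(4) + (-4)*(1) = 12
v _| B = 0*e1 + 12*e2 + 12*e3


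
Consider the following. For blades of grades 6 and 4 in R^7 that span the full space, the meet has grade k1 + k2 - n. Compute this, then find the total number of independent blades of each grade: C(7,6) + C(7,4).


Meet grade = grade(A) + grade(B) - n
= 6 + 4 - 7 = 3
C(7,6) = 7
C(7,4) = 35
dim_A + dim_B = 7 + 35 = 42


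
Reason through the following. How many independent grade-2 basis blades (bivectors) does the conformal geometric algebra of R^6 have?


The conformal model of R^6 uses Cl(7,1) with m = 6 + 2 = 8 generators.
Number of grade-2 blades = C(m, 2) = C(8, 2)
= 8*7/2 = 28


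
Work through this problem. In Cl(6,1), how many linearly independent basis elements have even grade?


Even subalgebra dimension = 2^(n-1)
n = 6 + 1 = 7
2^(7 - 1) = 2^6 = 64
Verification: sum of C(7,k) for even k = 1 + 21 + 35 + 7 = 64
Result = 64


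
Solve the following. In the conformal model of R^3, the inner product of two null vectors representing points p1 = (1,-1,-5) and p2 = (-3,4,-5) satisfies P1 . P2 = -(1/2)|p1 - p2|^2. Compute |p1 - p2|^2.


p1 - p2 = (4, -5, 0)
|p1 - p2|^2 = 4^2 + (-5)^2 + 0^2
= 16 + 25 + 0
= 41


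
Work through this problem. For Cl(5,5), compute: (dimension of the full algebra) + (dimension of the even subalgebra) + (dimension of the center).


n = 5 + 5 = 10
Total dim = 2^10 = 1024
Even subalgebra dim = 2^9 = 512
n is even, so center dim = 1
Sum = 1024 + 512 + 1 = 1537


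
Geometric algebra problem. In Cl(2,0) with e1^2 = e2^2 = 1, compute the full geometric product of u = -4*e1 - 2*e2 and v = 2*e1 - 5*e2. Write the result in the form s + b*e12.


Expand: (-4*e1 - 2*e2)(2*e1 - 5*e2)
= (-4)*2*e1e1 + (-4)*(-5)*e1e2 + (-2)*2*e2e1 + (-2)*(-5)*e2e2
Using e1^2 = e2^2 = 1, e2e1 = -e1e2:
Scalar part s = (-4)*2 + (-2)*(-5) = -8 + 10 = 2
Bivector part b = (-4)*(-5) - (-2)*2 = 20 - (-4) = 24
uv = 2 + 24*e12


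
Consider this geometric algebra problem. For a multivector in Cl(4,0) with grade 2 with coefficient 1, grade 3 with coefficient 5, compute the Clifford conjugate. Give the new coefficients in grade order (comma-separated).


Clifford conjugate sign for grade k: (-1)^(k(k+1)/2)
Grade 2: (-1)^(2*3/2) = (-1)^3 = -1, coeff 1 -> -1
Grade 3: (-1)^(3*4/2) = (-1)^6 = 1, coeff 5 -> 5
Conjugated coefficients: -1, 5


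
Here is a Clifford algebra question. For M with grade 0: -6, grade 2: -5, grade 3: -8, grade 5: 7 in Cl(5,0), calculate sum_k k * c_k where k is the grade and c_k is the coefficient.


Grade-weighted sum = sum of grade_k * coefficient_k
0*(-6) = 0
2*(-5) = -10
3*(-8) = -24
5*7 = 35
Total = 0 + (-10) + (-24) + 35 = 1


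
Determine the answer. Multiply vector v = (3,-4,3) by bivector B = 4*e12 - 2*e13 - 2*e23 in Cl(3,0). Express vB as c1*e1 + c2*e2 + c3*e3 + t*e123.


vB has grade-1 (vector) and grade-3 (trivector) parts: vB = (v _| B) + (v ^ B).
Vector part <vB>_1:
  e1: -v2*b12 - v3*b13 = -(-4)*(4) - (3)*(-2) = 22
  e2: v1*b12 - v3*b23 = (3)*(4) - (3)*(-2) = 18
  e3: v1*b13 + v2*b23 = (3)*(-2) + (-4)*(-2) = 2
Trivector part <vB>_3:
  e123: v1*b23 - v2*b13 + v3*b12 = (3)*(-2) - (-4)*(-2) + (3)*(4) = -2
vB = 22*e1 + 18*e2 + 2*e3 - 2*e123
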